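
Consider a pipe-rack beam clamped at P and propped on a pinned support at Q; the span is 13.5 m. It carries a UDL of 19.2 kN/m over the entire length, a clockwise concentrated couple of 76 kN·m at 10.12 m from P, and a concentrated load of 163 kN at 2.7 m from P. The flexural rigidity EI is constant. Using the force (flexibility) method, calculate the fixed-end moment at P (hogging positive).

M_P = 723.4 kN·m

Choose R_Q as the redundant. The primary structure is the cantilever fixed at P.
Primary-structure tip deflection at Q by superposition:
  UDL 19.2: wL⁴/(8EI) = 79716/EI
  clockwise couple 76 at a = 10.12: M₀a(2L − a)/(2EI) = 6491/EI
  point load 163 at a = 2.7: Pa²(3L − a)/(6EI) = 7486/EI
  δ_0 = 93694/EI
Flexibility coefficient — unit upward force at Q: δ_{QQ} = L³/(3EI) = 820.1/EI.
Compatibility at Q: δ_0 − R_Q·δ_{QQ} = 0, so R_Q = 93694/820.1 = 114.2 kN.
Moment equilibrium about P: M_P = Σ(load moments about P) − R_Q·L = 2266 − 114.2×13.5 = 723.4 kN·m.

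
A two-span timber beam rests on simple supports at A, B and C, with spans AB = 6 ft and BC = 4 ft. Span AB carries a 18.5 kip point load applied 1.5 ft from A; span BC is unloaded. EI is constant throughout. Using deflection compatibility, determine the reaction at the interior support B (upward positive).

Insert a hinge at B; M_B is the redundant, and each span becomes simply supported.
Discontinuity in slope at B on the released structure — sum the simple-span end rotations:
  span AB: point load 18.5 at a = 1.5: Pab(L + a)/(6LEI) = 26.02/EI
  relative rotation θ_0 = (26.02 + 0)/EI = 26.02/EI
A unit hogging moment at B produces rotation L₁/(3EI) + L₂/(3EI) = 3.333/EI.
Compatibility: M_B·(L₁+L₂)/(3EI) = θ_0, giving M_B = 7.805 kip·ft (hogging).
Span AB, ΣM about A with M_B applied at B: R_B^{AB}·6 = 27.75 + 7.805, so R_B^{AB} = 5.926 kip and R_A = 18.5 − 5.926 = 12.57 kip.
Span BC, ΣM about C: R_B^{BC}·4 = 0 + 7.805, so R_B^{BC} = 1.951 kip and R_C = 0 − 1.951 = -1.951 kip.
R_B = 5.926 + 1.951 = 7.877 kip.

R_B = 7.877 kip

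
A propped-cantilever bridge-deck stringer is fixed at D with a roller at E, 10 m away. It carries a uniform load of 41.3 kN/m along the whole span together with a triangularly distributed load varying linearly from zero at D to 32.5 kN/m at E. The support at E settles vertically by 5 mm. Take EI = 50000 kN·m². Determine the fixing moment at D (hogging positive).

M_D = 713.3 kN·m

Choose R_E as the redundant. The primary structure is the cantilever fixed at D.
Primary-structure tip deflection at E by superposition:
  UDL 41.3: wL⁴/(8EI) = 51625/EI
  triangular load, peak 32.5 at the free end: 11w₀L⁴/(120EI) = 29792/EI
  δ_0 = 81417/EI
Tip deflection under a unit load at E: L³/(3EI) = 333.3/EI.
With EI = 50000 kN·m²: δ_0 = 1.6283 m and δ_{EE} = 0.006667 m/kN.
Compatibility — the beam at E must follow the support down by 0.005 m: δ_0 − R_E·δ_{EE} = 0.005, so R_E = (1.6283 − 0.005)/0.006667 = 243.5 kN.
Moment equilibrium about D: M_D = Σ(load moments about D) − R_E·L = 3148 − 243.5×10 = 713.3 kN·m.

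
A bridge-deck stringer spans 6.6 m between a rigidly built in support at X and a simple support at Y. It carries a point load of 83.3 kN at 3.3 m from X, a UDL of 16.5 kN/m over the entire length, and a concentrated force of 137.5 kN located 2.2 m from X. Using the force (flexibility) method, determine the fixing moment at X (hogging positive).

Take the reaction at Y as the redundant and release it; the primary structure is a cantilever fixed at X.
Downward deflection at the released point Y due to the loads:
  point load 83.3 at a = 3.3: Pa²(3L − a)/(6EI) = 2495/EI
  UDL 16.5: wL⁴/(8EI) = 3914/EI
  point load 137.5 at a = 2.2: Pa²(3L − a)/(6EI) = 1952/EI
  δ_0 = 8360/EI
Flexibility coefficient — unit upward force at Y: δ_{YY} = L³/(3EI) = 95.83/EI.
Compatibility at Y: δ_0 − R_Y·δ_{YY} = 0, so R_Y = 8360/95.83 = 87.24 kN.
Moment equilibrium about X: M_X = Σ(load moments about X) − R_Y·L = 936.8 − 87.24×6.6 = 361 kN·m.

M_X = 361 kN·m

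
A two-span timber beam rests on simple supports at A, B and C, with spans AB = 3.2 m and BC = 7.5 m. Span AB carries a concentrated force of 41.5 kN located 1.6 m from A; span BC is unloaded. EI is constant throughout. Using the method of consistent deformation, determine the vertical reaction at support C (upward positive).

R_C = -0.9929 kN

Insert a hinge at B; M_B is the redundant, and each span becomes simply supported.
Discontinuity in slope at B on the released structure — sum the simple-span end rotations:
  span AB: point load 41.5 at a = 1.6: Pab(L + a)/(6LEI) = 26.56/EI
  relative rotation θ_0 = (26.56 + 0)/EI = 26.56/EI
A unit hogging moment at B produces rotation L₁/(3EI) + L₂/(3EI) = 3.567/EI.
Compatibility: M_B·(L₁+L₂)/(3EI) = θ_0, giving M_B = 7.447 kN·m (hogging).
Span BC, ΣM about C: R_B^{BC}·7.5 = 0 + 7.447, so R_B^{BC} = 0.9929 kN and R_C = 0 − 0.9929 = -0.9929 kN.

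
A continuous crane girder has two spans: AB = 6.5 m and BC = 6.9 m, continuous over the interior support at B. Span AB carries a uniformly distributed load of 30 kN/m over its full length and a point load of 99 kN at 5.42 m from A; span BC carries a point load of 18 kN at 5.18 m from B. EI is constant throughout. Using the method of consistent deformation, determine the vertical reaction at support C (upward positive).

Insert a hinge at B; M_B is the redundant, and each span becomes simply supported.
Discontinuity in slope at B on the released structure — sum the simple-span end rotations:
  span AB: UDL 30: wL³/(24EI) = 343.3/EI
  span AB: point load 99 at a = 5.42: Pab(L + a)/(6LEI) = 177.1/EI
  span BC: point load 18 at a = 5.18: Pab(L + b)/(6LEI) = 33.39/EI
  relative rotation θ_0 = (520.4 + 33.39)/EI = 553.8/EI
A unit hogging moment at B produces rotation L₁/(3EI) + L₂/(3EI) = 4.467/EI.
Slope continuity at B: θ_0 = M_B·4.467/EI, so M_B = 553.8/4.467 = 124 kN·m (hogging).
Span BC, ΣM about C: R_B^{BC}·6.9 = 30.96 + 124, so R_B^{BC} = 22.46 kN and R_C = 18 − 22.46 = -4.456 kN.

R_C = -4.456 kN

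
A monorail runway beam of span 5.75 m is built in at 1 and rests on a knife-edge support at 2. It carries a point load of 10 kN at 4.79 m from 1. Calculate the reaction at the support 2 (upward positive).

Remove the prop at 2; the released (primary) structure is a cantilever built in at 1.
Downward deflection at the released point 2 due to the loads:
  point load 10 at a = 4.79: Pa²(3L − a)/(6EI) = 476.5/EI
Flexibility coefficient — unit upward force at 2: δ_{22} = L³/(3EI) = 63.37/EI.
The prop prevents deflection at 2: R_2 = δ_0/δ_{22} = 476.5/63.37 = 7.519 kN.

R_2 = 7.519 kN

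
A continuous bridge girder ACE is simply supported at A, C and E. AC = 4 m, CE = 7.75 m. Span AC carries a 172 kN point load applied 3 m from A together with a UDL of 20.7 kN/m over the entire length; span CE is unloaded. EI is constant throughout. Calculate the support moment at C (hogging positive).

Release continuity at C by inserting a hinge; the redundant is the internal moment M_C. The primary structure is two simply-supported spans AC and CE.
End slopes at the hinge C, treating each span as simply supported:
  span AC: point load 172 at a = 3: Pab(L + a)/(6LEI) = 150.5/EI
  span AC: UDL 20.7: wL³/(24EI) = 55.2/EI
  relative rotation θ_0 = (205.7 + 0)/EI = 205.7/EI
A unit hogging moment at C produces rotation L₁/(3EI) + L₂/(3EI) = 3.917/EI.
Slope continuity at C: θ_0 = M_C·3.917/EI, so M_C = 205.7/3.917 = 52.52 kN·m (hogging).

M_C = 52.52 kN·m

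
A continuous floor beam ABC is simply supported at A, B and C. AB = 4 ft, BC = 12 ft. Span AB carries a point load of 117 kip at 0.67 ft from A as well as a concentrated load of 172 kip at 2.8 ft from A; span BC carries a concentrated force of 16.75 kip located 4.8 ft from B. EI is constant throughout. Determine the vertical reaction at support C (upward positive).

Take M_B as the redundant. Released structure: two simple spans AB and BC with a hinge at B.
End slopes at the hinge B, treating each span as simply supported:
  span AB: point load 117 at a = 0.67: Pab(L + a)/(6LEI) = 50.79/EI
  span AB: point load 172 at a = 2.8: Pab(L + a)/(6LEI) = 163.7/EI
  span BC: point load 16.75 at a = 4.8: Pab(L + b)/(6LEI) = 154.4/EI
  relative rotation θ_0 = (214.5 + 154.4)/EI = 368.9/EI
A unit hogging moment at B produces rotation L₁/(3EI) + L₂/(3EI) = 5.333/EI.
Compatibility: M_B·(L₁+L₂)/(3EI) = θ_0, giving M_B = 69.17 kip·ft (hogging).
Span BC, ΣM about C: R_B^{BC}·12 = 120.6 + 69.17, so R_B^{BC} = 15.81 kip and R_C = 16.75 − 15.81 = 0.9358 kip.

R_C = 0.9358 kip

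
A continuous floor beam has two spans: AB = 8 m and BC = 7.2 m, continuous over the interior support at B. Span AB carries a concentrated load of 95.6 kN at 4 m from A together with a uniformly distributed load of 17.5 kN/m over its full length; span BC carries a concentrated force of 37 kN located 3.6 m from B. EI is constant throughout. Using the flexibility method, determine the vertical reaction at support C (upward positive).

R_C = -5.503 kN

Insert a hinge at B; M_B is the redundant, and each span becomes simply supported.
Rotations at B on the released spans (each span's end-slope, ×1/EI):
  span AB: point load 95.6 at a = 4: Pab(L + a)/(6LEI) = 382.4/EI
  span AB: UDL 17.5: wL³/(24EI) = 373.3/EI
  span BC: point load 37 at a = 3.6: Pab(L + b)/(6LEI) = 119.9/EI
  relative rotation θ_0 = (755.7 + 119.9)/EI = 875.6/EI
A unit hogging moment at B produces rotation L₁/(3EI) + L₂/(3EI) = 5.067/EI.
Compatibility: M_B·(L₁+L₂)/(3EI) = θ_0, giving M_B = 172.8 kN·m (hogging).
Span BC, ΣM about C: R_B^{BC}·7.2 = 133.2 + 172.8, so R_B^{BC} = 42.5 kN and R_C = 37 − 42.5 = -5.503 kN.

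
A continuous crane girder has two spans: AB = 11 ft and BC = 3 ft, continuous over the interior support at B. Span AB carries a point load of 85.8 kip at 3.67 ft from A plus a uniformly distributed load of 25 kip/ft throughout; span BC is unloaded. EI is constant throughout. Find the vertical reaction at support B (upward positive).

R_B = 338.8 kip

Take M_B as the redundant. Released structure: two simple spans AB and BC with a hinge at B.
End slopes at the hinge B, treating each span as simply supported:
  span AB: point load 85.8 at a = 3.67: Pab(L + a)/(6LEI) = 513/EI
  span AB: UDL 25: wL³/(24EI) = 1386/EI
  relative rotation θ_0 = (1899 + 0)/EI = 1899/EI
A unit hogging moment at B produces rotation L₁/(3EI) + L₂/(3EI) = 4.667/EI.
Compatibility: M_B·(L₁+L₂)/(3EI) = θ_0, giving M_B = 407 kip·ft (hogging).
Span AB, ΣM about A with M_B applied at B: R_B^{AB}·11 = 1827 + 407, so R_B^{AB} = 203.1 kip and R_A = 360.8 − 203.1 = 157.7 kip.
Span BC, ΣM about C: R_B^{BC}·3 = 0 + 407, so R_B^{BC} = 135.7 kip and R_C = 0 − 135.7 = -135.7 kip.
R_B = 203.1 + 135.7 = 338.8 kip.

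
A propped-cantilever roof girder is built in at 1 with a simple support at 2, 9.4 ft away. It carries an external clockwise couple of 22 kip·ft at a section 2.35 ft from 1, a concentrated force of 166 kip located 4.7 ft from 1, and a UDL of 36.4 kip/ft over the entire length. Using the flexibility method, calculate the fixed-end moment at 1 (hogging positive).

Choose R_2 as the redundant. The primary structure is the cantilever fixed at 1.
Deflection at 2 on the released cantilever, summing each load's contribution:
  clockwise couple 22 at a = 2.35: M₀a(2L − a)/(2EI) = 425.2/EI
  point load 166 at a = 4.7: Pa²(3L − a)/(6EI) = 14362/EI
  UDL 36.4: wL⁴/(8EI) = 35524/EI
  δ_0 = 50311/EI
Flexibility coefficient — unit upward force at 2: δ_{22} = L³/(3EI) = 276.9/EI.
Compatibility at 2: δ_0 − R_2·δ_{22} = 0, so R_2 = 50311/276.9 = 181.7 kip.
Moment equilibrium about 1: M_1 = Σ(load moments about 1) − R_2·L = 2410 − 181.7×9.4 = 702.2 kip·ft.

M_1 = 702.2 kip·ft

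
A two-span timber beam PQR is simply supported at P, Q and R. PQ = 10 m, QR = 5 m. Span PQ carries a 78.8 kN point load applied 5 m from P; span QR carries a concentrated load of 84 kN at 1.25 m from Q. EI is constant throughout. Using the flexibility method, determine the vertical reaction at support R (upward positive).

Take M_Q as the redundant. Released structure: two simple spans PQ and QR with a hinge at Q.
End slopes at the hinge Q, treating each span as simply supported:
  span PQ: point load 78.8 at a = 5: Pab(L + a)/(6LEI) = 492.5/EI
  span QR: point load 84 at a = 1.25: Pab(L + b)/(6LEI) = 114.8/EI
  relative rotation θ_0 = (492.5 + 114.8)/EI = 607.3/EI
A unit hogging moment at Q produces rotation L₁/(3EI) + L₂/(3EI) = 5/EI.
Slope continuity at Q: θ_0 = M_Q·5/EI, so M_Q = 607.3/5 = 121.5 kN·m (hogging).
Span QR, ΣM about R: R_Q^{QR}·5 = 315 + 121.5, so R_Q^{QR} = 87.29 kN and R_R = 84 − 87.29 = -3.294 kN.

R_R = -3.294 kN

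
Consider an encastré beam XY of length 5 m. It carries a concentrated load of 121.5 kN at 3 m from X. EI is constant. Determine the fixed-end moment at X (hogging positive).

M_X = 58.32 kN·m

Take the two fixed-end moments M_X, M_Y as redundants; the released structure is the simple span XY.
On the primary (simply-supported) span, the end slopes from the loading are:
  at X: point load 121.5 at a = 3: Pab(L + b)/(6LEI) = 170.1/EI
  at Y: point load 121.5 at a = 3: Pab(L + a)/(6LEI) = 194.4/EI
  θ_X0 = 170.1/EI,  θ_Y0 = 194.4/EI
Flexibility coefficients: a unit moment at one end gives L/(3EI) there and L/(6EI) at the far end, so f₁₁ = f₂₂ = 1.667/EI and f₁₂ = f₂₁ = 0.8333/EI.
Compatibility — zero rotation at each built-in end:
  1.667 M_X + 0.8333 M_Y = 170.1
  0.8333 M_X + 1.667 M_Y = 194.4
Solving the pair gives M_X = 58.32 kN·m and M_Y = 87.48 kN·m (hogging).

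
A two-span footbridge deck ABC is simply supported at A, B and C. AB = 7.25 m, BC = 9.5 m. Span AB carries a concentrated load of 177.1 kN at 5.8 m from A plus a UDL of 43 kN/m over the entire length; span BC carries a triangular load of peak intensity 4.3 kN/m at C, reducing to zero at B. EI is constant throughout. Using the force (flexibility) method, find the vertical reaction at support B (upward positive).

Insert a hinge at B; M_B is the redundant, and each span becomes simply supported.
Discontinuity in slope at B on the released structure — sum the simple-span end rotations:
  span AB: point load 177.1 at a = 5.8: Pab(L + a)/(6LEI) = 446.8/EI
  span AB: UDL 43: wL³/(24EI) = 682.8/EI
  span BC: triangular load, peak 4.3: 7w₀L³/(360EI) = 71.69/EI
  relative rotation θ_0 = (1130 + 71.69)/EI = 1201/EI
A unit hogging moment at B produces rotation L₁/(3EI) + L₂/(3EI) = 5.583/EI.
Slope continuity at B: θ_0 = M_B·5.583/EI, so M_B = 1201/5.583 = 215.2 kN·m (hogging).
Span AB, ΣM about A with M_B applied at B: R_B^{AB}·7.25 = 2157 + 215.2, so R_B^{AB} = 327.2 kN and R_A = 488.9 − 327.2 = 161.6 kN.
Span BC, ΣM about C: R_B^{BC}·9.5 = 64.68 + 215.2, so R_B^{BC} = 29.46 kN and R_C = 20.43 − 29.46 = -9.031 kN.
R_B = 327.2 + 29.46 = 356.7 kN.

R_B = 356.7 kN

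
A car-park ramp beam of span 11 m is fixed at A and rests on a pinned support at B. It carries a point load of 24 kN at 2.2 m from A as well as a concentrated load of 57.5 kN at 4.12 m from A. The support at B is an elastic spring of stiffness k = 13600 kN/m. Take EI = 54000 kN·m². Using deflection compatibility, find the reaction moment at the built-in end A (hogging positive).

Take the reaction at B as the redundant and release it; the primary structure is a cantilever fixed at A.
Deflection at B on the released cantilever, summing each load's contribution:
  point load 24 at a = 2.2: Pa²(3L − a)/(6EI) = 596.3/EI
  point load 57.5 at a = 4.12: Pa²(3L − a)/(6EI) = 4698/EI
  δ_0 = 5294/EI
Tip deflection under a unit load at B: L³/(3EI) = 443.7/EI.
With EI = 54000 kN·m²: δ_0 = 0.098041 m and δ_{BB} = 0.008216 m/kN.
Compatibility — the spring shortens by R_B/k under the reaction it provides: δ_0 − R_B·δ_{BB} = R_B/k. With 1/k = 0.000074 m/kN, R_B = δ_0 / (δ_{BB} + 1/k) = 0.098041 / (0.008216 + 0.000074) = 11.83 kN.
Moment equilibrium about A: M_A = Σ(load moments about A) − R_B·L = 289.7 − 11.83×11 = 159.6 kN·m.

M_A = 159.6 kN·m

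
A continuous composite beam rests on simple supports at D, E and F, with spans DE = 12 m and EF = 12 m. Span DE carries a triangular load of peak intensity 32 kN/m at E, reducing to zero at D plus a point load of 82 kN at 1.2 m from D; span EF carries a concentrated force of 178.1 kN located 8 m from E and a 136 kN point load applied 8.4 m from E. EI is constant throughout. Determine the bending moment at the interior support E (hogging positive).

Insert a hinge at E; M_E is the redundant, and each span becomes simply supported.
Rotations at E on the released spans (each span's end-slope, ×1/EI):
  span DE: triangular load, peak 32: w₀L³/(45EI) = 1229/EI
  span DE: point load 82 at a = 1.2: Pab(L + a)/(6LEI) = 194.8/EI
  span EF: point load 178.1 at a = 8: Pab(L + b)/(6LEI) = 1266/EI
  span EF: point load 136 at a = 8.4: Pab(L + b)/(6LEI) = 891.1/EI
  relative rotation θ_0 = (1424 + 2158)/EI = 3581/EI
A unit hogging moment at E produces rotation L₁/(3EI) + L₂/(3EI) = 8/EI.
Compatibility: M_E·(L₁+L₂)/(3EI) = θ_0, giving M_E = 447.6 kN·m (hogging).

M_E = 447.6 kN·m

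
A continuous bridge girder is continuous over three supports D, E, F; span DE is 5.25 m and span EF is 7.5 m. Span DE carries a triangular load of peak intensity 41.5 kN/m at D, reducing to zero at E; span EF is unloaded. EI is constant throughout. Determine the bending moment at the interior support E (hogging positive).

Take M_E as the redundant. Released structure: two simple spans DE and EF with a hinge at E.
End slopes at the hinge E, treating each span as simply supported:
  span DE: triangular load, peak 41.5: 7w₀L³/(360EI) = 116.8/EI
  relative rotation θ_0 = (116.8 + 0)/EI = 116.8/EI
A unit hogging moment at E produces rotation L₁/(3EI) + L₂/(3EI) = 4.25/EI.
Slope continuity at E: θ_0 = M_E·4.25/EI, so M_E = 116.8/4.25 = 27.47 kN·m (hogging).

M_E = 27.47 kN·m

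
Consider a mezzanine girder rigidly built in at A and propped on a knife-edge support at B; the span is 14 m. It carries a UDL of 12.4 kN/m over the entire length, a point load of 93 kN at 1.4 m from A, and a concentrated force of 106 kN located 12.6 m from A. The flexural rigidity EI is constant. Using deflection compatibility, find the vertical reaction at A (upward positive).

R_A = 216 kN

Release the roller at B. Primary structure: cantilever fixed at A.
Primary-structure tip deflection at B by superposition:
  UDL 12.4: wL⁴/(8EI) = 59545/EI
  point load 93 at a = 1.4: Pa²(3L − a)/(6EI) = 1233/EI
  point load 106 at a = 12.6: Pa²(3L − a)/(6EI) = 82460/EI
  δ_0 = 143238/EI
Flexibility coefficient — unit upward force at B: δ_{BB} = L³/(3EI) = 914.7/EI.
Compatibility at B: δ_0 − R_B·δ_{BB} = 0, so R_B = 143238/914.7 = 156.6 kN.
Vertical equilibrium: R_A = ΣP − R_B = 372.6 − 156.6 = 216 kN.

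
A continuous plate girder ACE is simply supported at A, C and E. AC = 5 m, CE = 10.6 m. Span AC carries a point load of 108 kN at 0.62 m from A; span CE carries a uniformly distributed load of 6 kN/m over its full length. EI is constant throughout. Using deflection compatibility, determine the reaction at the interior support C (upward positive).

Release continuity at C by inserting a hinge; the redundant is the internal moment M_C. The primary structure is two simply-supported spans AC and CE.
Rotations at C on the released spans (each span's end-slope, ×1/EI):
  span AC: point load 108 at a = 0.62: Pab(L + a)/(6LEI) = 54.94/EI
  span CE: UDL 6: wL³/(24EI) = 297.8/EI
  relative rotation θ_0 = (54.94 + 297.8)/EI = 352.7/EI
A unit hogging moment at C produces rotation L₁/(3EI) + L₂/(3EI) = 5.2/EI.
Compatibility: M_C·(L₁+L₂)/(3EI) = θ_0, giving M_C = 67.83 kN·m (hogging).
Span AC, ΣM about A with M_C applied at C: R_C^{AC}·5 = 66.96 + 67.83, so R_C^{AC} = 26.96 kN and R_A = 108 − 26.96 = 81.04 kN.
Span CE, ΣM about E: R_C^{CE}·10.6 = 337.1 + 67.83, so R_C^{CE} = 38.2 kN and R_E = 63.6 − 38.2 = 25.4 kN.
R_C = 26.96 + 38.2 = 65.16 kN.

R_C = 65.16 kN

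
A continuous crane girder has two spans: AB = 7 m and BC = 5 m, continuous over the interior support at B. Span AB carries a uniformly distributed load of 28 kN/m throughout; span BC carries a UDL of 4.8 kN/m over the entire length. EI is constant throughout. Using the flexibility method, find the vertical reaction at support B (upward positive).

R_B = 146.4 kN

Insert a hinge at B; M_B is the redundant, and each span becomes simply supported.
Rotations at B on the released spans (each span's end-slope, ×1/EI):
  span AB: UDL 28: wL³/(24EI) = 400.2/EI
  span BC: UDL 4.8: wL³/(24EI) = 25/EI
  relative rotation θ_0 = (400.2 + 25)/EI = 425.2/EI
A unit hogging moment at B produces rotation L₁/(3EI) + L₂/(3EI) = 4/EI.
Compatibility: M_B·(L₁+L₂)/(3EI) = θ_0, giving M_B = 106.3 kN·m (hogging).
Span AB, ΣM about A with M_B applied at B: R_B^{AB}·7 = 686 + 106.3, so R_B^{AB} = 113.2 kN and R_A = 196 − 113.2 = 82.82 kN.
Span BC, ΣM about C: R_B^{BC}·5 = 60 + 106.3, so R_B^{BC} = 33.26 kN and R_C = 24 − 33.26 = -9.258 kN.
R_B = 113.2 + 33.26 = 146.4 kN.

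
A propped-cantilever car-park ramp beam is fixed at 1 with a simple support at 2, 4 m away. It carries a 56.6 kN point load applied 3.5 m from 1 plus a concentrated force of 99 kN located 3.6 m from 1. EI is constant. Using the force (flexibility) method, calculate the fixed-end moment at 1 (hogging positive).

Take the reaction at 2 as the redundant and release it; the primary structure is a cantilever fixed at 1.
Primary-structure tip deflection at 2 by superposition:
  point load 56.6 at a = 3.5: Pa²(3L − a)/(6EI) = 982.2/EI
  point load 99 at a = 3.6: Pa²(3L − a)/(6EI) = 1796/EI
  δ_0 = 2779/EI
Flexibility coefficient — unit upward force at 2: δ_{22} = L³/(3EI) = 21.33/EI.
Compatibility at 2: δ_0 − R_2·δ_{22} = 0, so R_2 = 2779/21.33 = 130.2 kN.
Moment equilibrium about 1: M_1 = Σ(load moments about 1) − R_2·L = 554.5 − 130.2×4 = 33.53 kN·m.

M_1 = 33.53 kN·m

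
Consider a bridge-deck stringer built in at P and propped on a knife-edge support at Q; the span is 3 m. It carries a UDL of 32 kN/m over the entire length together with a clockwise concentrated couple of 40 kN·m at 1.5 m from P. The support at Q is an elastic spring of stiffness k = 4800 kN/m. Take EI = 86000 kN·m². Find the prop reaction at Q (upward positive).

R_Q = 17.05 kN

Remove the prop at Q; the released (primary) structure is a cantilever built in at P.
Downward deflection at the released point Q due to the loads:
  UDL 32: wL⁴/(8EI) = 324/EI
  clockwise couple 40 at a = 1.5: M₀a(2L − a)/(2EI) = 135/EI
  δ_0 = 459/EI
Tip deflection under a unit load at Q: L³/(3EI) = 9/EI.
With EI = 86000 kN·m²: δ_0 = 0.005337 m and δ_{QQ} = 0.000105 m/kN.
Compatibility — the spring shortens by R_Q/k under the reaction it provides: δ_0 − R_Q·δ_{QQ} = R_Q/k. With 1/k = 0.000208 m/kN, R_Q = δ_0 / (δ_{QQ} + 1/k) = 0.005337 / (0.000105 + 0.000208) = 17.05 kN.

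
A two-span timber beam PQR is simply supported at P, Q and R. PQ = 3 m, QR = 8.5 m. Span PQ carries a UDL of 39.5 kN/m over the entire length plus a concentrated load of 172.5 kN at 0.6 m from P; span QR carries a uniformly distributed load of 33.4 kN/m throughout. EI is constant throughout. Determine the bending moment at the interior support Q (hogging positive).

M_Q = 247.5 kN·m

Take M_Q as the redundant. Released structure: two simple spans PQ and QR with a hinge at Q.
Discontinuity in slope at Q on the released structure — sum the simple-span end rotations:
  span PQ: UDL 39.5: wL³/(24EI) = 44.44/EI
  span PQ: point load 172.5 at a = 0.6: Pab(L + a)/(6LEI) = 49.68/EI
  span QR: UDL 33.4: wL³/(24EI) = 854.7/EI
  relative rotation θ_0 = (94.12 + 854.7)/EI = 948.8/EI
A unit hogging moment at Q produces rotation L₁/(3EI) + L₂/(3EI) = 3.833/EI.
Slope continuity at Q: θ_0 = M_Q·3.833/EI, so M_Q = 948.8/3.833 = 247.5 kN·m (hogging).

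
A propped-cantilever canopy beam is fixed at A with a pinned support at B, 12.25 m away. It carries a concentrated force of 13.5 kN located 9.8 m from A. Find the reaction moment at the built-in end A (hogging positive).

M_A = 15.88 kN·m

Take the reaction at B as the redundant and release it; the primary structure is a cantilever fixed at A.
Deflection at B on the released cantilever, summing each load's contribution:
  point load 13.5 at a = 9.8: Pa²(3L − a)/(6EI) = 5824/EI
Tip deflection under a unit load at B: L³/(3EI) = 612.8/EI.
The prop prevents deflection at B: R_B = δ_0/δ_{BB} = 5824/612.8 = 9.504 kN.
Moment equilibrium about A: M_A = Σ(load moments about A) − R_B·L = 132.3 − 9.504×12.25 = 15.88 kN·m.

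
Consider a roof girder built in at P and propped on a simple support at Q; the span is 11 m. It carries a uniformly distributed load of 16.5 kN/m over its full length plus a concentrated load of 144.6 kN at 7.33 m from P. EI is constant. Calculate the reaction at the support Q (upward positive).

Release the roller at Q. Primary structure: cantilever fixed at P.
Free-end deflection of the primary structure under the applied loading (downward +):
  UDL 16.5: wL⁴/(8EI) = 30197/EI
  point load 144.6 at a = 7.33: Pa²(3L − a)/(6EI) = 33239/EI
  δ_0 = 63436/EI
Tip deflection under a unit load at Q: L³/(3EI) = 443.7/EI.
Compatibility at Q: δ_0 − R_Q·δ_{QQ} = 0, so R_Q = 63436/443.7 = 143 kN.

R_Q = 143 kN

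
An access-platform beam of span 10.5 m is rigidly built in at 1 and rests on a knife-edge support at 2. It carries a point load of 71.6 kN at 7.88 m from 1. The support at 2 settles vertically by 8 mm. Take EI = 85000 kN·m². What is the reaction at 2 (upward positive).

Remove the prop at 2; the released (primary) structure is a cantilever built in at 1.
Free-end deflection of the primary structure under the applied loading (downward +):
  point load 71.6 at a = 7.88: Pa²(3L − a)/(6EI) = 17502/EI
Tip deflection under a unit load at 2: L³/(3EI) = 385.9/EI.
With EI = 85000 kN·m²: δ_0 = 0.20591 m and δ_{22} = 0.00454 m/kN.
Compatibility — the beam at 2 must follow the support down by 0.008 m: δ_0 − R_2·δ_{22} = 0.008, so R_2 = (0.20591 − 0.008)/0.00454 = 43.6 kN.

R_2 = 43.6 kN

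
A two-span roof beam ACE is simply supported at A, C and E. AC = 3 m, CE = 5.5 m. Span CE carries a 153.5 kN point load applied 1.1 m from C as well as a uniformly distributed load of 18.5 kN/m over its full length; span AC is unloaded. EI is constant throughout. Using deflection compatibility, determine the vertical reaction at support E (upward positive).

Insert a hinge at C; M_C is the redundant, and each span becomes simply supported.
End slopes at the hinge C, treating each span as simply supported:
  span CE: point load 153.5 at a = 1.1: Pab(L + b)/(6LEI) = 222.9/EI
  span CE: UDL 18.5: wL³/(24EI) = 128.2/EI
  relative rotation θ_0 = (0 + 351.1)/EI = 351.1/EI
A unit hogging moment at C produces rotation L₁/(3EI) + L₂/(3EI) = 2.833/EI.
Compatibility: M_C·(L₁+L₂)/(3EI) = θ_0, giving M_C = 123.9 kN·m (hogging).
Span CE, ΣM about E: R_C^{CE}·5.5 = 955.2 + 123.9, so R_C^{CE} = 196.2 kN and R_E = 255.2 − 196.2 = 59.04 kN.

R_E = 59.04 kN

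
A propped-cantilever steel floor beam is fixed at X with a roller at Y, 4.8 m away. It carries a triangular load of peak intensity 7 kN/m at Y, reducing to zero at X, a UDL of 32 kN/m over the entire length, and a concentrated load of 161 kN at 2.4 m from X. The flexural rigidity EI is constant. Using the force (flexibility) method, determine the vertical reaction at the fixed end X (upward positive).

Release the roller at Y. Primary structure: cantilever fixed at X.
Deflection at Y on the released cantilever, summing each load's contribution:
  triangular load, peak 7 at the free end: 11w₀L⁴/(120EI) = 340.6/EI
  UDL 32: wL⁴/(8EI) = 2123/EI
  point load 161 at a = 2.4: Pa²(3L − a)/(6EI) = 1855/EI
  δ_0 = 4319/EI
Tip deflection under a unit load at Y: L³/(3EI) = 36.86/EI.
The prop prevents deflection at Y: R_Y = δ_0/δ_{YY} = 4319/36.86 = 117.2 kN.
Vertical equilibrium: R_X = ΣP − R_Y = 331.4 − 117.2 = 214.2 kN.

R_X = 214.2 kN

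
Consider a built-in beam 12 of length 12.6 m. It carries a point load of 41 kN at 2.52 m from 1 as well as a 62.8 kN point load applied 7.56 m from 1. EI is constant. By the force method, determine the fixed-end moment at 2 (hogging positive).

M_2 = 130.5 kN·m

Release both end moments; the primary structure is a simply-supported span 12 with redundants M_1 and M_2.
On the primary (simply-supported) span, the end slopes from the loading are:
  at 1: point load 41 at a = 2.52: Pab(L + b)/(6LEI) = 312.4/EI
  at 2: point load 41 at a = 2.52: Pab(L + a)/(6LEI) = 208.3/EI
  at 1: point load 62.8 at a = 7.56: Pab(L + b)/(6LEI) = 558.3/EI
  at 2: point load 62.8 at a = 7.56: Pab(L + a)/(6LEI) = 638.1/EI
  θ_10 = 870.8/EI,  θ_20 = 846.4/EI
Flexibility coefficients: a unit moment at one end gives L/(3EI) there and L/(6EI) at the far end, so f₁₁ = f₂₂ = 4.2/EI and f₁₂ = f₂₁ = 2.1/EI.
Compatibility — zero rotation at each built-in end:
  4.2 M_1 + 2.1 M_2 = 870.8
  2.1 M_1 + 4.2 M_2 = 846.4
Solving the pair gives M_1 = 142.1 kN·m and M_2 = 130.5 kN·m (hogging).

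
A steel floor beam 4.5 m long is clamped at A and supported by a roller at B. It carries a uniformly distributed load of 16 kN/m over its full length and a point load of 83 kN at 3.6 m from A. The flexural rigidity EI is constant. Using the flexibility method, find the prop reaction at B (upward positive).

Remove the prop at B; the released (primary) structure is a cantilever built in at A.
Primary-structure tip deflection at B by superposition:
  UDL 16: wL⁴/(8EI) = 820.1/EI
  point load 83 at a = 3.6: Pa²(3L − a)/(6EI) = 1775/EI
  δ_0 = 2595/EI
Tip deflection under a unit load at B: L³/(3EI) = 30.38/EI.
The prop prevents deflection at B: R_B = δ_0/δ_{BB} = 2595/30.38 = 85.43 kN.

R_B = 85.43 kN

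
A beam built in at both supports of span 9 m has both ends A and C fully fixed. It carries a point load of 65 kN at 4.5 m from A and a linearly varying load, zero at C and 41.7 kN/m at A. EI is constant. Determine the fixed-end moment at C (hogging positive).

Release both end moments; the primary structure is a simply-supported span AC with redundants M_A and M_C.
On the primary (simply-supported) span, the end slopes from the loading are:
  at A: point load 65 at a = 4.5: Pab(L + b)/(6LEI) = 329.1/EI
  at C: point load 65 at a = 4.5: Pab(L + a)/(6LEI) = 329.1/EI
  at A: triangular load, peak 41.7: w₀L³/(45EI) = 675.5/EI
  at C: triangular load, peak 41.7: 7w₀L³/(360EI) = 591.1/EI
  θ_A0 = 1005/EI,  θ_C0 = 920.2/EI
Flexibility coefficients: a unit moment at one end gives L/(3EI) there and L/(6EI) at the far end, so f₁₁ = f₂₂ = 3/EI and f₁₂ = f₂₁ = 1.5/EI.
Compatibility — zero rotation at each built-in end:
  3 M_A + 1.5 M_C = 1005
  1.5 M_A + 3 M_C = 920.2
Solving the pair gives M_A = 242 kN·m and M_C = 185.7 kN·m (hogging).

M_C = 185.7 kN·m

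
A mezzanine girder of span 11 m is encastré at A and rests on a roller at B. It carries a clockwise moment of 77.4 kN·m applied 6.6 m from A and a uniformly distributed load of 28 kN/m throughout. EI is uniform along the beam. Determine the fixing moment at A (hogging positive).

M_A = 403.4 kN·m

Choose R_B as the redundant. The primary structure is the cantilever fixed at A.
Free-end deflection of the primary structure under the applied loading (downward +):
  clockwise couple 77.4 at a = 6.6: M₀a(2L − a)/(2EI) = 3933/EI
  UDL 28: wL⁴/(8EI) = 51244/EI
  δ_0 = 55177/EI
Tip deflection under a unit load at B: L³/(3EI) = 443.7/EI.
The prop prevents deflection at B: R_B = δ_0/δ_{BB} = 55177/443.7 = 124.4 kN.
Moment equilibrium about A: M_A = Σ(load moments about A) − R_B·L = 1771 − 124.4×11 = 403.4 kN·m.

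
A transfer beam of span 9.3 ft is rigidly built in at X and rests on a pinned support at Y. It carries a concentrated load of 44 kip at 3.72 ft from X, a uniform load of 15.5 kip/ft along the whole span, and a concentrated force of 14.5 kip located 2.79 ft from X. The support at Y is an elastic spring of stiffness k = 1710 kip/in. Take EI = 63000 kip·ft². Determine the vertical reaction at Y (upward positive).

R_Y = 64.23 kip

Release the roller at Y. Primary structure: cantilever fixed at X.
Deflection at Y on the released cantilever, summing each load's contribution:
  point load 44 at a = 3.72: Pa²(3L − a)/(6EI) = 2454/EI
  UDL 15.5: wL⁴/(8EI) = 14494/EI
  point load 14.5 at a = 2.79: Pa²(3L − a)/(6EI) = 472.4/EI
  δ_0 = 17420/EI
Flexibility coefficient — unit upward force at Y: δ_{YY} = L³/(3EI) = 268.1/EI.
With EI = 63000 kip·ft²: δ_0 = 0.2765 ft and δ_{YY} = 0.004256 ft/kip.
Compatibility — the spring shortens by R_Y/k under the reaction it provides: δ_0 − R_Y·δ_{YY} = R_Y/k. With 1/k = 1/(1710×12) ft/kip = 0.000049 ft/kip, R_Y = δ_0 / (δ_{YY} + 1/k) = 0.2765 / (0.004256 + 0.000049) = 64.23 kip.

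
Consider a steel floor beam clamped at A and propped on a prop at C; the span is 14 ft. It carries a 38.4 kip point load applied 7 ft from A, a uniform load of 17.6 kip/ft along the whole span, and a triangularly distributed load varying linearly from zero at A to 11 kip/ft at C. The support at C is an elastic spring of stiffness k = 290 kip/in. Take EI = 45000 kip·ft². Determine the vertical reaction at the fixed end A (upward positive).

R_A = 217.1 kip

Take the reaction at C as the redundant and release it; the primary structure is a cantilever fixed at A.
Downward deflection at the released point C due to the loads:
  point load 38.4 at a = 7: Pa²(3L − a)/(6EI) = 10976/EI
  UDL 17.6: wL⁴/(8EI) = 84515/EI
  triangular load, peak 11 at the free end: 11w₀L⁴/(120EI) = 38736/EI
  δ_0 = 134227/EI
Flexibility coefficient — unit upward force at C: δ_{CC} = L³/(3EI) = 914.7/EI.
With EI = 45000 kip·ft²: δ_0 = 2.9828 ft and δ_{CC} = 0.020326 ft/kip.
Compatibility — the spring shortens by R_C/k under the reaction it provides: δ_0 − R_C·δ_{CC} = R_C/k. With 1/k = 1/(290×12) ft/kip = 0.000287 ft/kip, R_C = δ_0 / (δ_{CC} + 1/k) = 2.9828 / (0.020326 + 0.000287) = 144.7 kip.
Vertical equilibrium: R_A = ΣP − R_C = 361.8 − 144.7 = 217.1 kip.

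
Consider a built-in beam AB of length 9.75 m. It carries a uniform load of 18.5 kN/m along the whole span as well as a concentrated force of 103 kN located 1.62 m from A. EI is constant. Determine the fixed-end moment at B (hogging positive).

Take the two fixed-end moments M_A, M_B as redundants; the released structure is the simple span AB.
On the primary (simply-supported) span, the end slopes from the loading are:
  at A: UDL 18.5: wL³/(24EI) = 714.5/EI
  at B: UDL 18.5: wL³/(24EI) = 714.5/EI
  at A: point load 103 at a = 1.62: Pab(L + b)/(6LEI) = 414.6/EI
  at B: point load 103 at a = 1.62: Pab(L + a)/(6LEI) = 263.7/EI
  θ_A0 = 1129/EI,  θ_B0 = 978.1/EI
Flexibility coefficients: a unit moment at one end gives L/(3EI) there and L/(6EI) at the far end, so f₁₁ = f₂₂ = 3.25/EI and f₁₂ = f₂₁ = 1.625/EI.
Compatibility — zero rotation at each built-in end:
  3.25 M_A + 1.625 M_B = 1129
  1.625 M_A + 3.25 M_B = 978.1
Solving the pair gives M_A = 262.6 kN·m and M_B = 169.7 kN·m (hogging).

M_B = 169.7 kN·m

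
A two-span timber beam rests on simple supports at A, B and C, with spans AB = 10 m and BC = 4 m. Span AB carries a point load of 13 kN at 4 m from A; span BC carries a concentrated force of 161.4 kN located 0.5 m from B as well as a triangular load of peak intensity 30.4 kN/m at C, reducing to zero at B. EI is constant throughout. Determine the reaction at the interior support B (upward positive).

Insert a hinge at B; M_B is the redundant, and each span becomes simply supported.
Rotations at B on the released spans (each span's end-slope, ×1/EI):
  span AB: point load 13 at a = 4: Pab(L + a)/(6LEI) = 72.8/EI
  span BC: point load 161.4 at a = 0.5: Pab(L + b)/(6LEI) = 88.27/EI
  span BC: triangular load, peak 30.4: 7w₀L³/(360EI) = 37.83/EI
  relative rotation θ_0 = (72.8 + 126.1)/EI = 198.9/EI
A unit hogging moment at B produces rotation L₁/(3EI) + L₂/(3EI) = 4.667/EI.
Compatibility: M_B·(L₁+L₂)/(3EI) = θ_0, giving M_B = 42.62 kN·m (hogging).
Span AB, ΣM about A with M_B applied at B: R_B^{AB}·10 = 52 + 42.62, so R_B^{AB} = 9.462 kN and R_A = 13 − 9.462 = 3.538 kN.
Span BC, ΣM about C: R_B^{BC}·4 = 646 + 42.62, so R_B^{BC} = 172.1 kN and R_C = 222.2 − 172.1 = 50.05 kN.
R_B = 9.462 + 172.1 = 181.6 kN.

R_B = 181.6 kN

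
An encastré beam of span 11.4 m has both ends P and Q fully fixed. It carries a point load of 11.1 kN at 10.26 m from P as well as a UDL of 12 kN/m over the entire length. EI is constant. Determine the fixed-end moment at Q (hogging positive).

Release both end moments; the primary structure is a simply-supported span PQ with redundants M_P and M_Q.
Simple-span end rotations at P and Q under the given loads:
  at P: point load 11.1 at a = 10.26: Pab(L + b)/(6LEI) = 23.8/EI
  at Q: point load 11.1 at a = 10.26: Pab(L + a)/(6LEI) = 41.11/EI
  at P: UDL 12: wL³/(24EI) = 740.8/EI
  at Q: UDL 12: wL³/(24EI) = 740.8/EI
  θ_P0 = 764.6/EI,  θ_Q0 = 781.9/EI
Flexibility coefficients: a unit moment at one end gives L/(3EI) there and L/(6EI) at the far end, so f₁₁ = f₂₂ = 3.8/EI and f₁₂ = f₂₁ = 1.9/EI.
Compatibility — zero rotation at each built-in end:
  3.8 M_P + 1.9 M_Q = 764.6
  1.9 M_P + 3.8 M_Q = 781.9
Solving the pair gives M_P = 131.1 kN·m and M_Q = 140.2 kN·m (hogging).

M_Q = 140.2 kN·m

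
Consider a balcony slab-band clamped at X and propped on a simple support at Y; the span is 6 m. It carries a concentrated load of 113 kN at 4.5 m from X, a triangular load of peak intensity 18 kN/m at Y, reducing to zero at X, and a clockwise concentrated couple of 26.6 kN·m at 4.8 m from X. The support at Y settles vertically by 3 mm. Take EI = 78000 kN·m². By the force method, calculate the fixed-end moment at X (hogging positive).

M_X = 125 kN·m

Choose R_Y as the redundant. The primary structure is the cantilever fixed at X.
Downward deflection at the released point Y due to the loads:
  point load 113 at a = 4.5: Pa²(3L − a)/(6EI) = 5149/EI
  triangular load, peak 18 at the free end: 11w₀L⁴/(120EI) = 2138/EI
  clockwise couple 26.6 at a = 4.8: M₀a(2L − a)/(2EI) = 459.6/EI
  δ_0 = 7747/EI
Tip deflection under a unit load at Y: L³/(3EI) = 72/EI.
With EI = 78000 kN·m²: δ_0 = 0.099316 m and δ_{YY} = 0.000923 m/kN.
Compatibility — the beam at Y must follow the support down by 0.003 m: δ_0 − R_Y·δ_{YY} = 0.003, so R_Y = (0.099316 − 0.003)/0.000923 = 104.3 kN.
Moment equilibrium about X: M_X = Σ(load moments about X) − R_Y·L = 751.1 − 104.3×6 = 125 kN·m.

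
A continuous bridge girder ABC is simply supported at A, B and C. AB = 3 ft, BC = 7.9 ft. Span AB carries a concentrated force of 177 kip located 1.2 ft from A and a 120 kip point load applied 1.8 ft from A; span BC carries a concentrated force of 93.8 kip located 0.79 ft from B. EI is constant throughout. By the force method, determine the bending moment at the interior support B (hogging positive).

M_B = 89.5 kip·ft

Release continuity at B by inserting a hinge; the redundant is the internal moment M_B. The primary structure is two simply-supported spans AB and BC.
Discontinuity in slope at B on the released structure — sum the simple-span end rotations:
  span AB: point load 177 at a = 1.2: Pab(L + a)/(6LEI) = 89.21/EI
  span AB: point load 120 at a = 1.8: Pab(L + a)/(6LEI) = 69.12/EI
  span BC: point load 93.8 at a = 0.79: Pab(L + b)/(6LEI) = 166.8/EI
  relative rotation θ_0 = (158.3 + 166.8)/EI = 325.2/EI
A unit hogging moment at B produces rotation L₁/(3EI) + L₂/(3EI) = 3.633/EI.
Slope continuity at B: θ_0 = M_B·3.633/EI, so M_B = 325.2/3.633 = 89.5 kip·ft (hogging).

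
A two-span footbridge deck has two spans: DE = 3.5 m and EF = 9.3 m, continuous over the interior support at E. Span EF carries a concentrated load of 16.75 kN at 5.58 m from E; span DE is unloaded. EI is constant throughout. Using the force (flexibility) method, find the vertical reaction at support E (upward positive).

Take M_E as the redundant. Released structure: two simple spans DE and EF with a hinge at E.
Discontinuity in slope at E on the released structure — sum the simple-span end rotations:
  span EF: point load 16.75 at a = 5.58: Pab(L + b)/(6LEI) = 81.13/EI
  relative rotation θ_0 = (0 + 81.13)/EI = 81.13/EI
A unit hogging moment at E produces rotation L₁/(3EI) + L₂/(3EI) = 4.267/EI.
Compatibility: M_E·(L₁+L₂)/(3EI) = θ_0, giving M_E = 19.01 kN·m (hogging).
Span DE, ΣM about D with M_E applied at E: R_E^{DE}·3.5 = 0 + 19.01, so R_E^{DE} = 5.433 kN and R_D = 0 − 5.433 = -5.433 kN.
Span EF, ΣM about F: R_E^{EF}·9.3 = 62.31 + 19.01, so R_E^{EF} = 8.745 kN and R_F = 16.75 − 8.745 = 8.005 kN.
R_E = 5.433 + 8.745 = 14.18 kN.

R_E = 14.18 kN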